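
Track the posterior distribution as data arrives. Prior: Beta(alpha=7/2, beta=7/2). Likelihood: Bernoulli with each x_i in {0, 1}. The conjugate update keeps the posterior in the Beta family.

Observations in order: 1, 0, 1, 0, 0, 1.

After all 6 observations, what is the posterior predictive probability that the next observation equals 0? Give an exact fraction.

1/2

obs 1: x=1 → posterior Beta(9/2, 7/2)
obs 2: x=0 → posterior Beta(9/2, 9/2)
obs 3: x=1 → posterior Beta(11/2, 9/2)
obs 4: x=0 → posterior Beta(11/2, 11/2)
obs 5: x=0 → posterior Beta(11/2, 13/2)
obs 6: x=1 → posterior Beta(13/2, 13/2)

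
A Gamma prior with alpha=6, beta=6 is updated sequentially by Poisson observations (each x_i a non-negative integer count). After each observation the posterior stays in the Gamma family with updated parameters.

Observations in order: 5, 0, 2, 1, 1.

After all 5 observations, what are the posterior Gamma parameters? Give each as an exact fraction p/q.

alpha=15, beta=11

obs 1: x=5 → posterior Gamma(11, 7)
obs 2: x=0 → posterior Gamma(11, 8)
obs 3: x=2 → posterior Gamma(13, 9)
obs 4: x=1 → posterior Gamma(14, 10)
obs 5: x=1 → posterior Gamma(15, 11)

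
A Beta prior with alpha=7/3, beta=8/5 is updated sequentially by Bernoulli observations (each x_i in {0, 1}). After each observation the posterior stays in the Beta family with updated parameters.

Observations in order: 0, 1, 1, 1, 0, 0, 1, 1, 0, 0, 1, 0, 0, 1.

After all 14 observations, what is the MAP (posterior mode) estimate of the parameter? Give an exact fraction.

obs 1: x=0 → posterior Beta(7/3, 13/5)
obs 2: x=1 → posterior Beta(10/3, 13/5)
obs 3: x=1 → posterior Beta(13/3, 13/5)
obs 4: x=1 → posterior Beta(16/3, 13/5)
obs 5: x=0 → posterior Beta(16/3, 18/5)
obs 6: x=0 → posterior Beta(16/3, 23/5)
obs 7: x=1 → posterior Beta(19/3, 23/5)
obs 8: x=1 → posterior Beta(22/3, 23/5)
obs 9: x=0 → posterior Beta(22/3, 28/5)
obs 10: x=0 → posterior Beta(22/3, 33/5)
obs 11: x=1 → posterior Beta(25/3, 33/5)
obs 12: x=0 → posterior Beta(25/3, 38/5)
obs 13: x=0 → posterior Beta(25/3, 43/5)
obs 14: x=1 → posterior Beta(28/3, 43/5)

125/239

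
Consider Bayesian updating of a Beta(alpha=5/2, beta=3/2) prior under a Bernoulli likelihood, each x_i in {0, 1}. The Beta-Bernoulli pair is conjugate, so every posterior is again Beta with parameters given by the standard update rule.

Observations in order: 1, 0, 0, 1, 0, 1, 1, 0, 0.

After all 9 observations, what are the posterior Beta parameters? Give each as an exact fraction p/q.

obs 1: x=1 → posterior Beta(7/2, 3/2)
obs 2: x=0 → posterior Beta(7/2, 5/2)
obs 3: x=0 → posterior Beta(7/2, 7/2)
obs 4: x=1 → posterior Beta(9/2, 7/2)
obs 5: x=0 → posterior Beta(9/2, 9/2)
obs 6: x=1 → posterior Beta(11/2, 9/2)
obs 7: x=1 → posterior Beta(13/2, 9/2)
obs 8: x=0 → posterior Beta(13/2, 11/2)
obs 9: x=0 → posterior Beta(13/2, 13/2)

alpha=13/2, beta=13/2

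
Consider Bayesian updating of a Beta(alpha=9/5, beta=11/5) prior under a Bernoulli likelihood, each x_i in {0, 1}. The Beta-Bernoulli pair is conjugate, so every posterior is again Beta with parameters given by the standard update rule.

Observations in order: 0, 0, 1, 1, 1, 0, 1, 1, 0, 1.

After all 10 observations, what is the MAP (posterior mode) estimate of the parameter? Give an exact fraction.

obs 1: x=0 → posterior Beta(9/5, 16/5)
obs 2: x=0 → posterior Beta(9/5, 21/5)
obs 3: x=1 → posterior Beta(14/5, 21/5)
obs 4: x=1 → posterior Beta(19/5, 21/5)
obs 5: x=1 → posterior Beta(24/5, 21/5)
obs 6: x=0 → posterior Beta(24/5, 26/5)
obs 7: x=1 → posterior Beta(29/5, 26/5)
obs 8: x=1 → posterior Beta(34/5, 26/5)
obs 9: x=0 → posterior Beta(34/5, 31/5)
obs 10: x=1 → posterior Beta(39/5, 31/5)

17/30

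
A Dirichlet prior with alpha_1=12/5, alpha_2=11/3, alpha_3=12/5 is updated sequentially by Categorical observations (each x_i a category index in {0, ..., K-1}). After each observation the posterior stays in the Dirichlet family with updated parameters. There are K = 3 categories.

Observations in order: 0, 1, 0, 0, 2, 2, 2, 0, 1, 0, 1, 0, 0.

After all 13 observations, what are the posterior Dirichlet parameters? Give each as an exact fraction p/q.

alpha_1=47/5, alpha_2=20/3, alpha_3=27/5

obs 1: x=0 → posterior Dirichlet(17/5, 11/3, 12/5)
obs 2: x=1 → posterior Dirichlet(17/5, 14/3, 12/5)
obs 3: x=0 → posterior Dirichlet(22/5, 14/3, 12/5)
obs 4: x=0 → posterior Dirichlet(27/5, 14/3, 12/5)
obs 5: x=2 → posterior Dirichlet(27/5, 14/3, 17/5)
obs 6: x=2 → posterior Dirichlet(27/5, 14/3, 22/5)
obs 7: x=2 → posterior Dirichlet(27/5, 14/3, 27/5)
obs 8: x=0 → posterior Dirichlet(32/5, 14/3, 27/5)
obs 9: x=1 → posterior Dirichlet(32/5, 17/3, 27/5)
obs 10: x=0 → posterior Dirichlet(37/5, 17/3, 27/5)
obs 11: x=1 → posterior Dirichlet(37/5, 20/3, 27/5)
obs 12: x=0 → posterior Dirichlet(42/5, 20/3, 27/5)
obs 13: x=0 → posterior Dirichlet(47/5, 20/3, 27/5)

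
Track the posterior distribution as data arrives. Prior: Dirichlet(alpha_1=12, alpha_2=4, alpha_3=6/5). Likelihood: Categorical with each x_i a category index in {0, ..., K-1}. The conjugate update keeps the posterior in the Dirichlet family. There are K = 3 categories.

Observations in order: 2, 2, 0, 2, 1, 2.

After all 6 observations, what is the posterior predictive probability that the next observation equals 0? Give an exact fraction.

65/116

obs 1: x=2 → posterior Dirichlet(12, 4, 11/5)
obs 2: x=2 → posterior Dirichlet(12, 4, 16/5)
obs 3: x=0 → posterior Dirichlet(13, 4, 16/5)
obs 4: x=2 → posterior Dirichlet(13, 4, 21/5)
obs 5: x=1 → posterior Dirichlet(13, 5, 21/5)
obs 6: x=2 → posterior Dirichlet(13, 5, 26/5)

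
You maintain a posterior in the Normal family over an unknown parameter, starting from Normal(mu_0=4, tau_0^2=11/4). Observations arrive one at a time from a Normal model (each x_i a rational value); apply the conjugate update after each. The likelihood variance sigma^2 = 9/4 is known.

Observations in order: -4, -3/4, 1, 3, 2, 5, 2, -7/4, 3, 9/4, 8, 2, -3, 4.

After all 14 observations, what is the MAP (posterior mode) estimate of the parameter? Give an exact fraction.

obs 1: x=-4 → posterior Normal(-2/5, 99/80)
obs 2: x=-3/4 → posterior Normal(-65/124, 99/124)
obs 3: x=1 → posterior Normal(-1/8, 33/56)
obs 4: x=3 → posterior Normal(111/212, 99/212)
obs 5: x=2 → posterior Normal(199/256, 99/256)
obs 6: x=5 → posterior Normal(419/300, 33/100)
obs 7: x=2 → posterior Normal(507/344, 99/344)
obs 8: x=-7/4 → posterior Normal(215/194, 99/388)
obs 9: x=3 → posterior Normal(281/216, 11/48)
obs 10: x=9/4 → posterior Normal(661/476, 99/476)
obs 11: x=8 → posterior Normal(1013/520, 99/520)
obs 12: x=2 → posterior Normal(367/188, 33/188)
obs 13: x=-3 → posterior Normal(51/32, 99/608)
obs 14: x=4 → posterior Normal(1145/652, 99/652)

1145/652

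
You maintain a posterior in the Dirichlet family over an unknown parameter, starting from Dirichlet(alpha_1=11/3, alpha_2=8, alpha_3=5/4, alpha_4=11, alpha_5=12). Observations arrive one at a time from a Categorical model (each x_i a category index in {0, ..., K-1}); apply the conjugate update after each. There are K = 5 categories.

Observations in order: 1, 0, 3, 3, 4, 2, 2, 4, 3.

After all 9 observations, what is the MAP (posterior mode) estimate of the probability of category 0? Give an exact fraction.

44/479

obs 1: x=1 → posterior Dirichlet(11/3, 9, 5/4, 11, 12)
obs 2: x=0 → posterior Dirichlet(14/3, 9, 5/4, 11, 12)
obs 3: x=3 → posterior Dirichlet(14/3, 9, 5/4, 12, 12)
obs 4: x=3 → posterior Dirichlet(14/3, 9, 5/4, 13, 12)
obs 5: x=4 → posterior Dirichlet(14/3, 9, 5/4, 13, 13)
obs 6: x=2 → posterior Dirichlet(14/3, 9, 9/4, 13, 13)
obs 7: x=2 → posterior Dirichlet(14/3, 9, 13/4, 13, 13)
obs 8: x=4 → posterior Dirichlet(14/3, 9, 13/4, 13, 14)
obs 9: x=3 → posterior Dirichlet(14/3, 9, 13/4, 14, 14)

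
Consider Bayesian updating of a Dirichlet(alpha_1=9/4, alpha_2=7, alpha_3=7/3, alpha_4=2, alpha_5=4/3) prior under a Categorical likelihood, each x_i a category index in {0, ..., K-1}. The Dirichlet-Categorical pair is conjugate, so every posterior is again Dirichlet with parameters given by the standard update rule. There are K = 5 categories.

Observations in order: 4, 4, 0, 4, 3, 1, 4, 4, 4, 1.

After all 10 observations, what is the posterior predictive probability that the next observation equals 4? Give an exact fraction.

obs 1: x=4 → posterior Dirichlet(9/4, 7, 7/3, 2, 7/3)
obs 2: x=4 → posterior Dirichlet(9/4, 7, 7/3, 2, 10/3)
obs 3: x=0 → posterior Dirichlet(13/4, 7, 7/3, 2, 10/3)
obs 4: x=4 → posterior Dirichlet(13/4, 7, 7/3, 2, 13/3)
obs 5: x=3 → posterior Dirichlet(13/4, 7, 7/3, 3, 13/3)
obs 6: x=1 → posterior Dirichlet(13/4, 8, 7/3, 3, 13/3)
obs 7: x=4 → posterior Dirichlet(13/4, 8, 7/3, 3, 16/3)
obs 8: x=4 → posterior Dirichlet(13/4, 8, 7/3, 3, 19/3)
obs 9: x=4 → posterior Dirichlet(13/4, 8, 7/3, 3, 22/3)
obs 10: x=1 → posterior Dirichlet(13/4, 9, 7/3, 3, 22/3)

88/299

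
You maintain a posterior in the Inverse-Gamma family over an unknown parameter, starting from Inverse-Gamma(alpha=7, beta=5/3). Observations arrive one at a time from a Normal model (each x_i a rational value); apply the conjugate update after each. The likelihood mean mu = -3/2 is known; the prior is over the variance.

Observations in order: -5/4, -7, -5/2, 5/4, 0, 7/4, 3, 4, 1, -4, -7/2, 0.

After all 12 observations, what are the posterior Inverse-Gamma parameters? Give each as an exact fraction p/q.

alpha=13, beta=5965/96

obs 1: x=-5/4 → posterior Inverse-Gamma(15/2, 163/96)
obs 2: x=-7 → posterior Inverse-Gamma(8, 1615/96)
obs 3: x=-5/2 → posterior Inverse-Gamma(17/2, 1663/96)
obs 4: x=5/4 → posterior Inverse-Gamma(9, 1013/48)
obs 5: x=0 → posterior Inverse-Gamma(19/2, 1067/48)
obs 6: x=7/4 → posterior Inverse-Gamma(10, 2641/96)
obs 7: x=3 → posterior Inverse-Gamma(21/2, 3613/96)
obs 8: x=4 → posterior Inverse-Gamma(11, 5065/96)
obs 9: x=1 → posterior Inverse-Gamma(23/2, 5365/96)
obs 10: x=-4 → posterior Inverse-Gamma(12, 5665/96)
obs 11: x=-7/2 → posterior Inverse-Gamma(25/2, 5857/96)
obs 12: x=0 → posterior Inverse-Gamma(13, 5965/96)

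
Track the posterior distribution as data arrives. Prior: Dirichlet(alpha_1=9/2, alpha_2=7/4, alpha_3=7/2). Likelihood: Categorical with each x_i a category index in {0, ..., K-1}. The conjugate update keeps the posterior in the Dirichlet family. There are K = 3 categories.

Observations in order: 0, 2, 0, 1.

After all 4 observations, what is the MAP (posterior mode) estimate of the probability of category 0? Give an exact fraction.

22/43

obs 1: x=0 → posterior Dirichlet(11/2, 7/4, 7/2)
obs 2: x=2 → posterior Dirichlet(11/2, 7/4, 9/2)
obs 3: x=0 → posterior Dirichlet(13/2, 7/4, 9/2)
obs 4: x=1 → posterior Dirichlet(13/2, 11/4, 9/2)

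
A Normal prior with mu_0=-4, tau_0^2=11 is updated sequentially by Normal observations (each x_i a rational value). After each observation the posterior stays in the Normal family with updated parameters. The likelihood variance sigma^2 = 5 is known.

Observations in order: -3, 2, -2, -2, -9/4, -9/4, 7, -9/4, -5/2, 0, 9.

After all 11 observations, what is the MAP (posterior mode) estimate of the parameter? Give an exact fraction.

-1/168

obs 1: x=-3 → posterior Normal(-53/16, 55/16)
obs 2: x=2 → posterior Normal(-31/27, 55/27)
obs 3: x=-2 → posterior Normal(-53/38, 55/38)
obs 4: x=-2 → posterior Normal(-75/49, 55/49)
obs 5: x=-9/4 → posterior Normal(-133/80, 11/12)
obs 6: x=-9/4 → posterior Normal(-249/142, 55/71)
obs 7: x=7 → posterior Normal(-95/164, 55/82)
obs 8: x=-9/4 → posterior Normal(-289/372, 55/93)
obs 9: x=-5/2 → posterior Normal(-399/416, 55/104)
obs 10: x=0 → posterior Normal(-399/460, 11/23)
obs 11: x=9 → posterior Normal(-1/168, 55/126)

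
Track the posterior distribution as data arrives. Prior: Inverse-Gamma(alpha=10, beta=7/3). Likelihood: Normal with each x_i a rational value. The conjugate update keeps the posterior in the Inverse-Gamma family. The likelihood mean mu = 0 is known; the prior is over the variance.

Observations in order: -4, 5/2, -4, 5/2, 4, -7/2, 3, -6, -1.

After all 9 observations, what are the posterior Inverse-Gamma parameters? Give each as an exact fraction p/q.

obs 1: x=-4 → posterior Inverse-Gamma(21/2, 31/3)
obs 2: x=5/2 → posterior Inverse-Gamma(11, 323/24)
obs 3: x=-4 → posterior Inverse-Gamma(23/2, 515/24)
obs 4: x=5/2 → posterior Inverse-Gamma(12, 295/12)
obs 5: x=4 → posterior Inverse-Gamma(25/2, 391/12)
obs 6: x=-7/2 → posterior Inverse-Gamma(13, 929/24)
obs 7: x=3 → posterior Inverse-Gamma(27/2, 1037/24)
obs 8: x=-6 → posterior Inverse-Gamma(14, 1469/24)
obs 9: x=-1 → posterior Inverse-Gamma(29/2, 1481/24)

alpha=29/2, beta=1481/24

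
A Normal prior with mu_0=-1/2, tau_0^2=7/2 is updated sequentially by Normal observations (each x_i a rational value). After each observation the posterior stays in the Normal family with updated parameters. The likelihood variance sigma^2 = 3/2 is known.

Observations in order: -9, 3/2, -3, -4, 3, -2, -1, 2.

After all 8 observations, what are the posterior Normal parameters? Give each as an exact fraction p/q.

mu_0=-89/59, tau_0^2=21/118

obs 1: x=-9 → posterior Normal(-129/20, 21/20)
obs 2: x=3/2 → posterior Normal(-54/17, 21/34)
obs 3: x=-3 → posterior Normal(-25/8, 7/16)
obs 4: x=-4 → posterior Normal(-103/31, 21/62)
obs 5: x=3 → posterior Normal(-41/19, 21/76)
obs 6: x=-2 → posterior Normal(-32/15, 7/30)
obs 7: x=-1 → posterior Normal(-103/52, 21/104)
obs 8: x=2 → posterior Normal(-89/59, 21/118)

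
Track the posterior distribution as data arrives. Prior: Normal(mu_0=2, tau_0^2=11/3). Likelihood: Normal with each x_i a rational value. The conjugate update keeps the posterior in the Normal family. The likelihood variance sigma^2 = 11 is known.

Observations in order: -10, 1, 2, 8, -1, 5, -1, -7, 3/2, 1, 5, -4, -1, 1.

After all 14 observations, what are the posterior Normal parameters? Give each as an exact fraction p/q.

mu_0=13/34, tau_0^2=11/17

obs 1: x=-10 → posterior Normal(-1, 11/4)
obs 2: x=1 → posterior Normal(-3/5, 11/5)
obs 3: x=2 → posterior Normal(-1/6, 11/6)
obs 4: x=8 → posterior Normal(1, 11/7)
obs 5: x=-1 → posterior Normal(3/4, 11/8)
obs 6: x=5 → posterior Normal(11/9, 11/9)
obs 7: x=-1 → posterior Normal(1, 11/10)
obs 8: x=-7 → posterior Normal(3/11, 1)
obs 9: x=3/2 → posterior Normal(3/8, 11/12)
obs 10: x=1 → posterior Normal(11/26, 11/13)
obs 11: x=5 → posterior Normal(3/4, 11/14)
obs 12: x=-4 → posterior Normal(13/30, 11/15)
obs 13: x=-1 → posterior Normal(11/32, 11/16)
obs 14: x=1 → posterior Normal(13/34, 11/17)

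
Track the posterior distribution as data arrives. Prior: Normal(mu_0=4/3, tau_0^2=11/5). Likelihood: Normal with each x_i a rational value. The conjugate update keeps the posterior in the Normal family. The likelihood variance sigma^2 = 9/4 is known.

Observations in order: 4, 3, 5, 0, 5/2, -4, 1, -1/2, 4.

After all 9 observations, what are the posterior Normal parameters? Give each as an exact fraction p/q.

mu_0=80/49, tau_0^2=11/49

obs 1: x=4 → posterior Normal(236/89, 99/89)
obs 2: x=3 → posterior Normal(368/133, 99/133)
obs 3: x=5 → posterior Normal(196/59, 33/59)
obs 4: x=0 → posterior Normal(588/221, 99/221)
obs 5: x=5/2 → posterior Normal(698/265, 99/265)
obs 6: x=-4 → posterior Normal(174/103, 33/103)
obs 7: x=1 → posterior Normal(566/353, 99/353)
obs 8: x=-1/2 → posterior Normal(544/397, 99/397)
obs 9: x=4 → posterior Normal(80/49, 11/49)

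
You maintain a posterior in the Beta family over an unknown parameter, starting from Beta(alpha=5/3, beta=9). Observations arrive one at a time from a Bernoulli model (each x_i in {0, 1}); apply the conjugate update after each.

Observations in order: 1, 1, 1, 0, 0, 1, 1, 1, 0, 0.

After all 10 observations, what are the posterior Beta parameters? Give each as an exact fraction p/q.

alpha=23/3, beta=13

obs 1: x=1 → posterior Beta(8/3, 9)
obs 2: x=1 → posterior Beta(11/3, 9)
obs 3: x=1 → posterior Beta(14/3, 9)
obs 4: x=0 → posterior Beta(14/3, 10)
obs 5: x=0 → posterior Beta(14/3, 11)
obs 6: x=1 → posterior Beta(17/3, 11)
obs 7: x=1 → posterior Beta(20/3, 11)
obs 8: x=1 → posterior Beta(23/3, 11)
obs 9: x=0 → posterior Beta(23/3, 12)
obs 10: x=0 → posterior Beta(23/3, 13)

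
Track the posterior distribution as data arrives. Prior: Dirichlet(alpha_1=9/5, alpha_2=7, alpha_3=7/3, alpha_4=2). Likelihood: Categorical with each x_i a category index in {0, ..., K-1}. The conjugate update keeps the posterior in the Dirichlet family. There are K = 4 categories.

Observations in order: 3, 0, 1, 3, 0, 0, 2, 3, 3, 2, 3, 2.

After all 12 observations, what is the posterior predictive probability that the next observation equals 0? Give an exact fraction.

obs 1: x=3 → posterior Dirichlet(9/5, 7, 7/3, 3)
obs 2: x=0 → posterior Dirichlet(14/5, 7, 7/3, 3)
obs 3: x=1 → posterior Dirichlet(14/5, 8, 7/3, 3)
obs 4: x=3 → posterior Dirichlet(14/5, 8, 7/3, 4)
obs 5: x=0 → posterior Dirichlet(19/5, 8, 7/3, 4)
obs 6: x=0 → posterior Dirichlet(24/5, 8, 7/3, 4)
obs 7: x=2 → posterior Dirichlet(24/5, 8, 10/3, 4)
obs 8: x=3 → posterior Dirichlet(24/5, 8, 10/3, 5)
obs 9: x=3 → posterior Dirichlet(24/5, 8, 10/3, 6)
obs 10: x=2 → posterior Dirichlet(24/5, 8, 13/3, 6)
obs 11: x=3 → posterior Dirichlet(24/5, 8, 13/3, 7)
obs 12: x=2 → posterior Dirichlet(24/5, 8, 16/3, 7)

72/377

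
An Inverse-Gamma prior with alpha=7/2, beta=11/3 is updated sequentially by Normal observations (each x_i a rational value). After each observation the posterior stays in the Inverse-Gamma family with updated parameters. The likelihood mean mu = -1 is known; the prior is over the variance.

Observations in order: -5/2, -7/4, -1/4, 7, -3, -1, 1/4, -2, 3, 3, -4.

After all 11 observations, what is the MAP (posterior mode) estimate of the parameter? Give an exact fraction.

obs 1: x=-5/2 → posterior Inverse-Gamma(4, 115/24)
obs 2: x=-7/4 → posterior Inverse-Gamma(9/2, 487/96)
obs 3: x=-1/4 → posterior Inverse-Gamma(5, 257/48)
obs 4: x=7 → posterior Inverse-Gamma(11/2, 1793/48)
obs 5: x=-3 → posterior Inverse-Gamma(6, 1889/48)
obs 6: x=-1 → posterior Inverse-Gamma(13/2, 1889/48)
obs 7: x=1/4 → posterior Inverse-Gamma(7, 3853/96)
obs 8: x=-2 → posterior Inverse-Gamma(15/2, 3901/96)
obs 9: x=3 → posterior Inverse-Gamma(8, 4669/96)
obs 10: x=3 → posterior Inverse-Gamma(17/2, 5437/96)
obs 11: x=-4 → posterior Inverse-Gamma(9, 5869/96)

5869/960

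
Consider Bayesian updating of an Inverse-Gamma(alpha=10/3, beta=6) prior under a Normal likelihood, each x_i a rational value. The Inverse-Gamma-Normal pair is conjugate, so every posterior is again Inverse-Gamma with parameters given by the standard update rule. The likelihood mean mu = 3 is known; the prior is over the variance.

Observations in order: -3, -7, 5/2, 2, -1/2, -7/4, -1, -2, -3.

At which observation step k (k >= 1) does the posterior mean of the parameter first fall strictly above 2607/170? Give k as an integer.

obs 1: x=-3 → posterior Inverse-Gamma(23/6, 24)
obs 2: x=-7 → posterior Inverse-Gamma(13/3, 74)
obs 3: x=5/2 → posterior Inverse-Gamma(29/6, 593/8)
obs 4: x=2 → posterior Inverse-Gamma(16/3, 597/8)
obs 5: x=-1/2 → posterior Inverse-Gamma(35/6, 323/4)
obs 6: x=-7/4 → posterior Inverse-Gamma(19/3, 2945/32)
obs 7: x=-1 → posterior Inverse-Gamma(41/6, 3201/32)
obs 8: x=-2 → posterior Inverse-Gamma(22/3, 3601/32)
obs 9: x=-3 → posterior Inverse-Gamma(47/6, 4177/32)

k = 2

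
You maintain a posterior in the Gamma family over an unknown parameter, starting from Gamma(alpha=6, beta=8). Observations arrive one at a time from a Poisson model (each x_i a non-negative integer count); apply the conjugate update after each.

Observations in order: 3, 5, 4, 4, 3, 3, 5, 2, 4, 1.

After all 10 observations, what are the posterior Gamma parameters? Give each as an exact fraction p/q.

obs 1: x=3 → posterior Gamma(9, 9)
obs 2: x=5 → posterior Gamma(14, 10)
obs 3: x=4 → posterior Gamma(18, 11)
obs 4: x=4 → posterior Gamma(22, 12)
obs 5: x=3 → posterior Gamma(25, 13)
obs 6: x=3 → posterior Gamma(28, 14)
obs 7: x=5 → posterior Gamma(33, 15)
obs 8: x=2 → posterior Gamma(35, 16)
obs 9: x=4 → posterior Gamma(39, 17)
obs 10: x=1 → posterior Gamma(40, 18)

alpha=40, beta=18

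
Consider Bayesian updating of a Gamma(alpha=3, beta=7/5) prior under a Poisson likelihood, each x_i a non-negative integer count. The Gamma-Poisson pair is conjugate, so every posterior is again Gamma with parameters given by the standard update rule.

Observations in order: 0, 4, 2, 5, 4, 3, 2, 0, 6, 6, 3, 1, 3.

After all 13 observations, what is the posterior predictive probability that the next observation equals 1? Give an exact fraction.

obs 1: x=0 → posterior Gamma(3, 12/5)
obs 2: x=4 → posterior Gamma(7, 17/5)
obs 3: x=2 → posterior Gamma(9, 22/5)
obs 4: x=5 → posterior Gamma(14, 27/5)
obs 5: x=4 → posterior Gamma(18, 32/5)
obs 6: x=3 → posterior Gamma(21, 37/5)
obs 7: x=2 → posterior Gamma(23, 42/5)
obs 8: x=0 → posterior Gamma(23, 47/5)
obs 9: x=6 → posterior Gamma(29, 52/5)
obs 10: x=6 → posterior Gamma(35, 57/5)
obs 11: x=3 → posterior Gamma(38, 62/5)
obs 12: x=1 → posterior Gamma(39, 67/5)
obs 13: x=3 → posterior Gamma(42, 72/5)

30555268532393068285688629795170997193419390211801431393012364449294400901611520/187933041492943981643877038696115917073522254170924794038786071306937284536710819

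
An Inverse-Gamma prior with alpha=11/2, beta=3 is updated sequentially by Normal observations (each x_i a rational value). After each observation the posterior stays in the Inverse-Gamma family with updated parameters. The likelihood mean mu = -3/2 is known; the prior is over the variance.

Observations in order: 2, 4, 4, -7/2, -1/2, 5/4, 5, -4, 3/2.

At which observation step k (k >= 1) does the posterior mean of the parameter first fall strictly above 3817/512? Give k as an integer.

obs 1: x=2 → posterior Inverse-Gamma(6, 73/8)
obs 2: x=4 → posterior Inverse-Gamma(13/2, 97/4)
obs 3: x=4 → posterior Inverse-Gamma(7, 315/8)
obs 4: x=-7/2 → posterior Inverse-Gamma(15/2, 331/8)
obs 5: x=-1/2 → posterior Inverse-Gamma(8, 335/8)
obs 6: x=5/4 → posterior Inverse-Gamma(17/2, 1461/32)
obs 7: x=5 → posterior Inverse-Gamma(9, 2137/32)
obs 8: x=-4 → posterior Inverse-Gamma(19/2, 2237/32)
obs 9: x=3/2 → posterior Inverse-Gamma(10, 2381/32)

k = 7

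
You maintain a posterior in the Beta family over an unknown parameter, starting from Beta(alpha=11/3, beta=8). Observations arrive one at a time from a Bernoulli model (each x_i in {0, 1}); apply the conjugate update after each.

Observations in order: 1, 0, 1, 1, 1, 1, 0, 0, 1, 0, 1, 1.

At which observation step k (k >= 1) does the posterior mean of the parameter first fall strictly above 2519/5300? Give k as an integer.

k = 6

obs 1: x=1 → posterior Beta(14/3, 8)
obs 2: x=0 → posterior Beta(14/3, 9)
obs 3: x=1 → posterior Beta(17/3, 9)
obs 4: x=1 → posterior Beta(20/3, 9)
obs 5: x=1 → posterior Beta(23/3, 9)
obs 6: x=1 → posterior Beta(26/3, 9)
obs 7: x=0 → posterior Beta(26/3, 10)
obs 8: x=0 → posterior Beta(26/3, 11)
obs 9: x=1 → posterior Beta(29/3, 11)
obs 10: x=0 → posterior Beta(29/3, 12)
obs 11: x=1 → posterior Beta(32/3, 12)
obs 12: x=1 → posterior Beta(35/3, 12)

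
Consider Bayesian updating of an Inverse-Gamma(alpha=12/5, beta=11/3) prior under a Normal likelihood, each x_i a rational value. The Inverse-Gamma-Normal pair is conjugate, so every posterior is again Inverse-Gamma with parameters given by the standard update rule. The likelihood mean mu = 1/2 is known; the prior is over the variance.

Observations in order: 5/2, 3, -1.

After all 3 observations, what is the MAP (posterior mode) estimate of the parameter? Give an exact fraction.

obs 1: x=5/2 → posterior Inverse-Gamma(29/10, 17/3)
obs 2: x=3 → posterior Inverse-Gamma(17/5, 211/24)
obs 3: x=-1 → posterior Inverse-Gamma(39/10, 119/12)

85/42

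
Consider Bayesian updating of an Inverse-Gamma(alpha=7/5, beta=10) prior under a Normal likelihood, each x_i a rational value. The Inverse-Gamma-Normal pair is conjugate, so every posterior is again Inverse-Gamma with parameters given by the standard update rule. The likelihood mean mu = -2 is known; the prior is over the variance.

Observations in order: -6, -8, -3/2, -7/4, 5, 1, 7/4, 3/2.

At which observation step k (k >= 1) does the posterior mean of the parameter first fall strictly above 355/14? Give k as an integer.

k = 2

obs 1: x=-6 → posterior Inverse-Gamma(19/10, 18)
obs 2: x=-8 → posterior Inverse-Gamma(12/5, 36)
obs 3: x=-3/2 → posterior Inverse-Gamma(29/10, 289/8)
obs 4: x=-7/4 → posterior Inverse-Gamma(17/5, 1157/32)
obs 5: x=5 → posterior Inverse-Gamma(39/10, 1941/32)
obs 6: x=1 → posterior Inverse-Gamma(22/5, 2085/32)
obs 7: x=7/4 → posterior Inverse-Gamma(49/10, 1155/16)
obs 8: x=3/2 → posterior Inverse-Gamma(27/5, 1253/16)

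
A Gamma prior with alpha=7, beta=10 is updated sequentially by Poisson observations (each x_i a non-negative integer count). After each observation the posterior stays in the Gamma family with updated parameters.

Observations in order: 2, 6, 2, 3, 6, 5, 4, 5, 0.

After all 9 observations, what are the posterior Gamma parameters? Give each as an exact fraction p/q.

obs 1: x=2 → posterior Gamma(9, 11)
obs 2: x=6 → posterior Gamma(15, 12)
obs 3: x=2 → posterior Gamma(17, 13)
obs 4: x=3 → posterior Gamma(20, 14)
obs 5: x=6 → posterior Gamma(26, 15)
obs 6: x=5 → posterior Gamma(31, 16)
obs 7: x=4 → posterior Gamma(35, 17)
obs 8: x=5 → posterior Gamma(40, 18)
obs 9: x=0 → posterior Gamma(40, 19)

alpha=40, beta=19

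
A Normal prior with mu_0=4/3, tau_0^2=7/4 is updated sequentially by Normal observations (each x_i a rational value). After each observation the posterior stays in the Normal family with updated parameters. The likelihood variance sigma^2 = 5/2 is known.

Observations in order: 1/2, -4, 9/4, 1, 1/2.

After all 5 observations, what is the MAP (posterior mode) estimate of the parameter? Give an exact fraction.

obs 1: x=1/2 → posterior Normal(101/102, 35/34)
obs 2: x=-4 → posterior Normal(-67/144, 35/48)
obs 3: x=9/4 → posterior Normal(55/372, 35/62)
obs 4: x=1 → posterior Normal(139/456, 35/76)
obs 5: x=1/2 → posterior Normal(181/540, 7/18)

181/540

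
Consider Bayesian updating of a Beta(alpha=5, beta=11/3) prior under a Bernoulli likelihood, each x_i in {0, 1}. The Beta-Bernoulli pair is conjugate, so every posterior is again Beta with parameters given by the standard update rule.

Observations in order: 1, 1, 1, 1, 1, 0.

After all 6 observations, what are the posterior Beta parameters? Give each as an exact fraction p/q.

alpha=10, beta=14/3

obs 1: x=1 → posterior Beta(6, 11/3)
obs 2: x=1 → posterior Beta(7, 11/3)
obs 3: x=1 → posterior Beta(8, 11/3)
obs 4: x=1 → posterior Beta(9, 11/3)
obs 5: x=1 → posterior Beta(10, 11/3)
obs 6: x=0 → posterior Beta(10, 14/3)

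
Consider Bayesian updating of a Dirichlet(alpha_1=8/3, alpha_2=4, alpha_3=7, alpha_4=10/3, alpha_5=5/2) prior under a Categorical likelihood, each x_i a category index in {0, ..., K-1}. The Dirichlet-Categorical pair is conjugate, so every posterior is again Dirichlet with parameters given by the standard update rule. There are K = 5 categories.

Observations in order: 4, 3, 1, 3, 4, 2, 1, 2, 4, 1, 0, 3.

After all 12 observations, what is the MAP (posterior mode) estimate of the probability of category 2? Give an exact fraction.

obs 1: x=4 → posterior Dirichlet(8/3, 4, 7, 10/3, 7/2)
obs 2: x=3 → posterior Dirichlet(8/3, 4, 7, 13/3, 7/2)
obs 3: x=1 → posterior Dirichlet(8/3, 5, 7, 13/3, 7/2)
obs 4: x=3 → posterior Dirichlet(8/3, 5, 7, 16/3, 7/2)
obs 5: x=4 → posterior Dirichlet(8/3, 5, 7, 16/3, 9/2)
obs 6: x=2 → posterior Dirichlet(8/3, 5, 8, 16/3, 9/2)
obs 7: x=1 → posterior Dirichlet(8/3, 6, 8, 16/3, 9/2)
obs 8: x=2 → posterior Dirichlet(8/3, 6, 9, 16/3, 9/2)
obs 9: x=4 → posterior Dirichlet(8/3, 6, 9, 16/3, 11/2)
obs 10: x=1 → posterior Dirichlet(8/3, 7, 9, 16/3, 11/2)
obs 11: x=0 → posterior Dirichlet(11/3, 7, 9, 16/3, 11/2)
obs 12: x=3 → posterior Dirichlet(11/3, 7, 9, 19/3, 11/2)

16/53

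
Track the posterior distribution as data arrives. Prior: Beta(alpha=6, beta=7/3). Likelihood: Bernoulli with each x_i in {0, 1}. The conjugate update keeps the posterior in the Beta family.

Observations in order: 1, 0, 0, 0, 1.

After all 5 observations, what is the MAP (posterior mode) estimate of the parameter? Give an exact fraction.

obs 1: x=1 → posterior Beta(7, 7/3)
obs 2: x=0 → posterior Beta(7, 10/3)
obs 3: x=0 → posterior Beta(7, 13/3)
obs 4: x=0 → posterior Beta(7, 16/3)
obs 5: x=1 → posterior Beta(8, 16/3)

21/34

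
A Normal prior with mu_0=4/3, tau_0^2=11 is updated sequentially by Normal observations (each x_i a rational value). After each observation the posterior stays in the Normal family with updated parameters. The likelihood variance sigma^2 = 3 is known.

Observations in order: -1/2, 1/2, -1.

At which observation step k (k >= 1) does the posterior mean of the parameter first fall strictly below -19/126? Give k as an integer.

obs 1: x=-1/2 → posterior Normal(-3/28, 33/14)
obs 2: x=1/2 → posterior Normal(4/25, 33/25)
obs 3: x=-1 → posterior Normal(-7/36, 11/12)

k = 3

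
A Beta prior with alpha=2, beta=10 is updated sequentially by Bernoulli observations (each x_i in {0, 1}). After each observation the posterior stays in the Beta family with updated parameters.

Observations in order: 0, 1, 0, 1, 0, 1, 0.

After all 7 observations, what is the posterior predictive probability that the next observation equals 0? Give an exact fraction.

obs 1: x=0 → posterior Beta(2, 11)
obs 2: x=1 → posterior Beta(3, 11)
obs 3: x=0 → posterior Beta(3, 12)
obs 4: x=1 → posterior Beta(4, 12)
obs 5: x=0 → posterior Beta(4, 13)
obs 6: x=1 → posterior Beta(5, 13)
obs 7: x=0 → posterior Beta(5, 14)

14/19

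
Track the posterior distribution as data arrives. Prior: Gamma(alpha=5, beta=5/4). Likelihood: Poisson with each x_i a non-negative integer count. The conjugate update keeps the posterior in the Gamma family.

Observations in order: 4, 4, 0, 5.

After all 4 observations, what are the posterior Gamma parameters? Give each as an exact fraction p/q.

obs 1: x=4 → posterior Gamma(9, 9/4)
obs 2: x=4 → posterior Gamma(13, 13/4)
obs 3: x=0 → posterior Gamma(13, 17/4)
obs 4: x=5 → posterior Gamma(18, 21/4)

alpha=18, beta=21/4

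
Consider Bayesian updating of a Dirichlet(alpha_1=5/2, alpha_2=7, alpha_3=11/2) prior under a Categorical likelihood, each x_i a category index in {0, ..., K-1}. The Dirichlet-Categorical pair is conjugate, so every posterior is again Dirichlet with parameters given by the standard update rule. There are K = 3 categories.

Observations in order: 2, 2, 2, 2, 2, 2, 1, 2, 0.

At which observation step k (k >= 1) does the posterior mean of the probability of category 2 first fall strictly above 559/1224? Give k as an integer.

obs 1: x=2 → posterior Dirichlet(5/2, 7, 13/2)
obs 2: x=2 → posterior Dirichlet(5/2, 7, 15/2)
obs 3: x=2 → posterior Dirichlet(5/2, 7, 17/2)
obs 4: x=2 → posterior Dirichlet(5/2, 7, 19/2)
obs 5: x=2 → posterior Dirichlet(5/2, 7, 21/2)
obs 6: x=2 → posterior Dirichlet(5/2, 7, 23/2)
obs 7: x=1 → posterior Dirichlet(5/2, 8, 23/2)
obs 8: x=2 → posterior Dirichlet(5/2, 8, 25/2)
obs 9: x=0 → posterior Dirichlet(7/2, 8, 25/2)

k = 3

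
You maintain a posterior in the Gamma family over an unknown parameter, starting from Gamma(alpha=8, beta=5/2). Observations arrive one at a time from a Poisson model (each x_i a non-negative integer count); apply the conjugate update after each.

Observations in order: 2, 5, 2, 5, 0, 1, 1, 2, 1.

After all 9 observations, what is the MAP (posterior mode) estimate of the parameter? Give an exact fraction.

52/23

obs 1: x=2 → posterior Gamma(10, 7/2)
obs 2: x=5 → posterior Gamma(15, 9/2)
obs 3: x=2 → posterior Gamma(17, 11/2)
obs 4: x=5 → posterior Gamma(22, 13/2)
obs 5: x=0 → posterior Gamma(22, 15/2)
obs 6: x=1 → posterior Gamma(23, 17/2)
obs 7: x=1 → posterior Gamma(24, 19/2)
obs 8: x=2 → posterior Gamma(26, 21/2)
obs 9: x=1 → posterior Gamma(27, 23/2)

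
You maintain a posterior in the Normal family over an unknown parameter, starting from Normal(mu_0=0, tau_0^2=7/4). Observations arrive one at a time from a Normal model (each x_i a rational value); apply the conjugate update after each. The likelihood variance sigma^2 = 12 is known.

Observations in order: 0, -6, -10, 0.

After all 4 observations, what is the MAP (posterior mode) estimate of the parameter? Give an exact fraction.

obs 1: x=0 → posterior Normal(0, 84/55)
obs 2: x=-6 → posterior Normal(-21/31, 42/31)
obs 3: x=-10 → posterior Normal(-112/69, 28/23)
obs 4: x=0 → posterior Normal(-28/19, 21/19)

-28/19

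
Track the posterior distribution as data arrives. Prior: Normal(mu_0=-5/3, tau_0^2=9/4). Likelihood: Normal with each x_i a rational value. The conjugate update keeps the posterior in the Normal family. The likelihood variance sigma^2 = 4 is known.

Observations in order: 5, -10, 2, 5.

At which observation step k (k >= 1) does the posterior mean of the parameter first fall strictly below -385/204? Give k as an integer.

k = 2

obs 1: x=5 → posterior Normal(11/15, 36/25)
obs 2: x=-10 → posterior Normal(-215/102, 18/17)
obs 3: x=2 → posterior Normal(-161/129, 36/43)
obs 4: x=5 → posterior Normal(-1/6, 9/13)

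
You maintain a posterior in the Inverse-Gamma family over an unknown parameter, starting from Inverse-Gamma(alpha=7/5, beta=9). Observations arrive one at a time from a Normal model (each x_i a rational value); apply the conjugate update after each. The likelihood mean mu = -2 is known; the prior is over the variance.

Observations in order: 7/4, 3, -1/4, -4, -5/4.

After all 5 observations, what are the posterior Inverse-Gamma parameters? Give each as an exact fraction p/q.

obs 1: x=7/4 → posterior Inverse-Gamma(19/10, 513/32)
obs 2: x=3 → posterior Inverse-Gamma(12/5, 913/32)
obs 3: x=-1/4 → posterior Inverse-Gamma(29/10, 481/16)
obs 4: x=-4 → posterior Inverse-Gamma(17/5, 513/16)
obs 5: x=-5/4 → posterior Inverse-Gamma(39/10, 1035/32)

alpha=39/10, beta=1035/32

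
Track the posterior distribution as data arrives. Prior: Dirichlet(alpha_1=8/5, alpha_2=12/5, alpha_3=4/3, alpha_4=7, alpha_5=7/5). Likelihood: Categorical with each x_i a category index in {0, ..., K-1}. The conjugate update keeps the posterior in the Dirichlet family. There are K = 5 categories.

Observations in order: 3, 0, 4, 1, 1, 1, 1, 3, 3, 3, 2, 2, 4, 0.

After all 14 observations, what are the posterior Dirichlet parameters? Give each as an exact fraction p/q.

alpha_1=18/5, alpha_2=32/5, alpha_3=10/3, alpha_4=11, alpha_5=17/5

obs 1: x=3 → posterior Dirichlet(8/5, 12/5, 4/3, 8, 7/5)
obs 2: x=0 → posterior Dirichlet(13/5, 12/5, 4/3, 8, 7/5)
obs 3: x=4 → posterior Dirichlet(13/5, 12/5, 4/3, 8, 12/5)
obs 4: x=1 → posterior Dirichlet(13/5, 17/5, 4/3, 8, 12/5)
obs 5: x=1 → posterior Dirichlet(13/5, 22/5, 4/3, 8, 12/5)
obs 6: x=1 → posterior Dirichlet(13/5, 27/5, 4/3, 8, 12/5)
obs 7: x=1 → posterior Dirichlet(13/5, 32/5, 4/3, 8, 12/5)
obs 8: x=3 → posterior Dirichlet(13/5, 32/5, 4/3, 9, 12/5)
obs 9: x=3 → posterior Dirichlet(13/5, 32/5, 4/3, 10, 12/5)
obs 10: x=3 → posterior Dirichlet(13/5, 32/5, 4/3, 11, 12/5)
obs 11: x=2 → posterior Dirichlet(13/5, 32/5, 7/3, 11, 12/5)
obs 12: x=2 → posterior Dirichlet(13/5, 32/5, 10/3, 11, 12/5)
obs 13: x=4 → posterior Dirichlet(13/5, 32/5, 10/3, 11, 17/5)
obs 14: x=0 → posterior Dirichlet(18/5, 32/5, 10/3, 11, 17/5)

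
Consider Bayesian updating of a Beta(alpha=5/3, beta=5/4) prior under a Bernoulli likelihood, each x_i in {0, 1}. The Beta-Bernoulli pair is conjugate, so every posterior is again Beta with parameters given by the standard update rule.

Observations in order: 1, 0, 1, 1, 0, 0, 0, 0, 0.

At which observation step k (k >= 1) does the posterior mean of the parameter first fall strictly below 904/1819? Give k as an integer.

obs 1: x=1 → posterior Beta(8/3, 5/4)
obs 2: x=0 → posterior Beta(8/3, 9/4)
obs 3: x=1 → posterior Beta(11/3, 9/4)
obs 4: x=1 → posterior Beta(14/3, 9/4)
obs 5: x=0 → posterior Beta(14/3, 13/4)
obs 6: x=0 → posterior Beta(14/3, 17/4)
obs 7: x=0 → posterior Beta(14/3, 21/4)
obs 8: x=0 → posterior Beta(14/3, 25/4)
obs 9: x=0 → posterior Beta(14/3, 29/4)

k = 7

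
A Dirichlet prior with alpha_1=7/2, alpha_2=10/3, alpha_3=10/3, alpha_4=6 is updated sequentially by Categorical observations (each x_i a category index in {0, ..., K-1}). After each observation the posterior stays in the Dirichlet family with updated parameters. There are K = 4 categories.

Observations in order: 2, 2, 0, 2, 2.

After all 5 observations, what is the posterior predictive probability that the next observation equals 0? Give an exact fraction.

27/127

obs 1: x=2 → posterior Dirichlet(7/2, 10/3, 13/3, 6)
obs 2: x=2 → posterior Dirichlet(7/2, 10/3, 16/3, 6)
obs 3: x=0 → posterior Dirichlet(9/2, 10/3, 16/3, 6)
obs 4: x=2 → posterior Dirichlet(9/2, 10/3, 19/3, 6)
obs 5: x=2 → posterior Dirichlet(9/2, 10/3, 22/3, 6)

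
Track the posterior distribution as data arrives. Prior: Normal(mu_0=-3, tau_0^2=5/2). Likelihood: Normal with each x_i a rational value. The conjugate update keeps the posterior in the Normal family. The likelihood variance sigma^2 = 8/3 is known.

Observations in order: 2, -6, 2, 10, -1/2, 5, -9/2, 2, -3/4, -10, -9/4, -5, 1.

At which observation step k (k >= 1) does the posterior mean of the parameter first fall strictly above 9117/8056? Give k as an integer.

obs 1: x=2 → posterior Normal(-18/31, 40/31)
obs 2: x=-6 → posterior Normal(-54/23, 20/23)
obs 3: x=2 → posterior Normal(-78/61, 40/61)
obs 4: x=10 → posterior Normal(18/19, 10/19)
obs 5: x=-1/2 → posterior Normal(129/182, 40/91)
obs 6: x=5 → posterior Normal(279/212, 20/53)
obs 7: x=-9/2 → posterior Normal(72/121, 40/121)
obs 8: x=2 → posterior Normal(3/4, 5/17)
obs 9: x=-3/4 → posterior Normal(363/604, 40/151)
obs 10: x=-10 → posterior Normal(-237/664, 20/83)
obs 11: x=-9/4 → posterior Normal(-93/181, 40/181)
obs 12: x=-5 → posterior Normal(-6/7, 10/49)
obs 13: x=1 → posterior Normal(-153/211, 40/211)

k = 6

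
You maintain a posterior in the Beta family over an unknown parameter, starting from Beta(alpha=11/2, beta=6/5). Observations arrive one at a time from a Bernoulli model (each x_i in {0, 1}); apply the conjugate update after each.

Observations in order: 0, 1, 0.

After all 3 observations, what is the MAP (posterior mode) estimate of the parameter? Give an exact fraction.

obs 1: x=0 → posterior Beta(11/2, 11/5)
obs 2: x=1 → posterior Beta(13/2, 11/5)
obs 3: x=0 → posterior Beta(13/2, 16/5)

5/7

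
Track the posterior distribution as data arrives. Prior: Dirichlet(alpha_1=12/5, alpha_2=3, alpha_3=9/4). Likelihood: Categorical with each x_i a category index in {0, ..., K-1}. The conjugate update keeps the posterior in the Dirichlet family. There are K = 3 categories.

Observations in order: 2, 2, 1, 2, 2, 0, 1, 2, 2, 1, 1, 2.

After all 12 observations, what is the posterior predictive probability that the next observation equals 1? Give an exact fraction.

140/393

obs 1: x=2 → posterior Dirichlet(12/5, 3, 13/4)
obs 2: x=2 → posterior Dirichlet(12/5, 3, 17/4)
obs 3: x=1 → posterior Dirichlet(12/5, 4, 17/4)
obs 4: x=2 → posterior Dirichlet(12/5, 4, 21/4)
obs 5: x=2 → posterior Dirichlet(12/5, 4, 25/4)
obs 6: x=0 → posterior Dirichlet(17/5, 4, 25/4)
obs 7: x=1 → posterior Dirichlet(17/5, 5, 25/4)
obs 8: x=2 → posterior Dirichlet(17/5, 5, 29/4)
obs 9: x=2 → posterior Dirichlet(17/5, 5, 33/4)
obs 10: x=1 → posterior Dirichlet(17/5, 6, 33/4)
obs 11: x=1 → posterior Dirichlet(17/5, 7, 33/4)
obs 12: x=2 → posterior Dirichlet(17/5, 7, 37/4)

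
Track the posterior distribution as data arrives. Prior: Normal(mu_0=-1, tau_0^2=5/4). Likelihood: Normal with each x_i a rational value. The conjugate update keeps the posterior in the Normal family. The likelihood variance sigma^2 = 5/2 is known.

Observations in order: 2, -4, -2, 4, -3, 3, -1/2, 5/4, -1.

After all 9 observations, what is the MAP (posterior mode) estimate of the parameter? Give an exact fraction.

-9/44

obs 1: x=2 → posterior Normal(0, 5/6)
obs 2: x=-4 → posterior Normal(-1, 5/8)
obs 3: x=-2 → posterior Normal(-6/5, 1/2)
obs 4: x=4 → posterior Normal(-1/3, 5/12)
obs 5: x=-3 → posterior Normal(-5/7, 5/14)
obs 6: x=3 → posterior Normal(-1/4, 5/16)
obs 7: x=-1/2 → posterior Normal(-5/18, 5/18)
obs 8: x=5/4 → posterior Normal(-1/8, 1/4)
obs 9: x=-1 → posterior Normal(-9/44, 5/22)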